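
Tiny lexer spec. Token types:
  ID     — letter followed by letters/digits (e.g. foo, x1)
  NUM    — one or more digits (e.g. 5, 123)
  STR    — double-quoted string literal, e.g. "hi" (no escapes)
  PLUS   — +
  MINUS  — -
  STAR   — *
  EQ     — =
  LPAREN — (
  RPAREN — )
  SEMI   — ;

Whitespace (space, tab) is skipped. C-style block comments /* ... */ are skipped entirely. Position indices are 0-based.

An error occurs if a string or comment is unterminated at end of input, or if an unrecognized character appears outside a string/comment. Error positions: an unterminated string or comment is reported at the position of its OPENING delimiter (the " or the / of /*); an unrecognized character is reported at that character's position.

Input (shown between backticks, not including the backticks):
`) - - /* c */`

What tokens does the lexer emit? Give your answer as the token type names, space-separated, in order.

Answer: RPAREN MINUS MINUS

Derivation:
pos=0: emit RPAREN ')'
pos=2: emit MINUS '-'
pos=4: emit MINUS '-'
pos=6: enter COMMENT mode (saw '/*')
exit COMMENT mode (now at pos=13)
DONE. 3 tokens: [RPAREN, MINUS, MINUS]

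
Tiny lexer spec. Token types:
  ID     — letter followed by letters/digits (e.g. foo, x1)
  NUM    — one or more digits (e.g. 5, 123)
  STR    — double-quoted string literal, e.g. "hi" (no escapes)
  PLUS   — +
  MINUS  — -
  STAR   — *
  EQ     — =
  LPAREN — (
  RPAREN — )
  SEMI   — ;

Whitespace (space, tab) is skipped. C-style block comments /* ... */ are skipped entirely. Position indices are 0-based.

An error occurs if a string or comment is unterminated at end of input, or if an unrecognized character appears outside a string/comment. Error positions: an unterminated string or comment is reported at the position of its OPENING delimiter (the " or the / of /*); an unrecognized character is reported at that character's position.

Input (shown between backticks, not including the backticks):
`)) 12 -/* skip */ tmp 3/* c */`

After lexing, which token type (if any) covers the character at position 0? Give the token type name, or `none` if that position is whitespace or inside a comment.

pos=0: emit RPAREN ')'
pos=1: emit RPAREN ')'
pos=3: emit NUM '12' (now at pos=5)
pos=6: emit MINUS '-'
pos=7: enter COMMENT mode (saw '/*')
exit COMMENT mode (now at pos=17)
pos=18: emit ID 'tmp' (now at pos=21)
pos=22: emit NUM '3' (now at pos=23)
pos=23: enter COMMENT mode (saw '/*')
exit COMMENT mode (now at pos=30)
DONE. 6 tokens: [RPAREN, RPAREN, NUM, MINUS, ID, NUM]
Position 0: char is ')' -> RPAREN

Answer: RPAREN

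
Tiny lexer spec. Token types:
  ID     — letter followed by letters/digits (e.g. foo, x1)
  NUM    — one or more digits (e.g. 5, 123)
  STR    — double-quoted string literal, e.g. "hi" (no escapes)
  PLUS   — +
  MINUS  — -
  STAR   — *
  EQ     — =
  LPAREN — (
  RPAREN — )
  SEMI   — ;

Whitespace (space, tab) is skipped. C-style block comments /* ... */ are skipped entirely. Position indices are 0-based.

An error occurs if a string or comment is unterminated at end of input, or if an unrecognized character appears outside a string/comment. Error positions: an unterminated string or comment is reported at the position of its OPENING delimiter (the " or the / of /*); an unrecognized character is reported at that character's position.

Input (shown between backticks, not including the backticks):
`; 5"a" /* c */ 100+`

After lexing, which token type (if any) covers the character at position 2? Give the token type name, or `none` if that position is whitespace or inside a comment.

pos=0: emit SEMI ';'
pos=2: emit NUM '5' (now at pos=3)
pos=3: enter STRING mode
pos=3: emit STR "a" (now at pos=6)
pos=7: enter COMMENT mode (saw '/*')
exit COMMENT mode (now at pos=14)
pos=15: emit NUM '100' (now at pos=18)
pos=18: emit PLUS '+'
DONE. 5 tokens: [SEMI, NUM, STR, NUM, PLUS]
Position 2: char is '5' -> NUM

Answer: NUM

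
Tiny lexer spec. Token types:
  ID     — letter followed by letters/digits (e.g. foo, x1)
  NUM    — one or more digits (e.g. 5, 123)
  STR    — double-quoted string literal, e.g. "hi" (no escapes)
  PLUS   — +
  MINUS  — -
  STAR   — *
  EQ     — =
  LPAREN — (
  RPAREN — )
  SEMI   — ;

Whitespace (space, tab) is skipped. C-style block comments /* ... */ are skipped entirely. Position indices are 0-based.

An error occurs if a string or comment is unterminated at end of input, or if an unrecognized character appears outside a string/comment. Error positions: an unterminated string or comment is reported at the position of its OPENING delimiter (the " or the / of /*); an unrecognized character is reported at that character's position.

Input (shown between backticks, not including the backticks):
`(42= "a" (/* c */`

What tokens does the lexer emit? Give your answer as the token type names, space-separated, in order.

pos=0: emit LPAREN '('
pos=1: emit NUM '42' (now at pos=3)
pos=3: emit EQ '='
pos=5: enter STRING mode
pos=5: emit STR "a" (now at pos=8)
pos=9: emit LPAREN '('
pos=10: enter COMMENT mode (saw '/*')
exit COMMENT mode (now at pos=17)
DONE. 5 tokens: [LPAREN, NUM, EQ, STR, LPAREN]

Answer: LPAREN NUM EQ STR LPAREN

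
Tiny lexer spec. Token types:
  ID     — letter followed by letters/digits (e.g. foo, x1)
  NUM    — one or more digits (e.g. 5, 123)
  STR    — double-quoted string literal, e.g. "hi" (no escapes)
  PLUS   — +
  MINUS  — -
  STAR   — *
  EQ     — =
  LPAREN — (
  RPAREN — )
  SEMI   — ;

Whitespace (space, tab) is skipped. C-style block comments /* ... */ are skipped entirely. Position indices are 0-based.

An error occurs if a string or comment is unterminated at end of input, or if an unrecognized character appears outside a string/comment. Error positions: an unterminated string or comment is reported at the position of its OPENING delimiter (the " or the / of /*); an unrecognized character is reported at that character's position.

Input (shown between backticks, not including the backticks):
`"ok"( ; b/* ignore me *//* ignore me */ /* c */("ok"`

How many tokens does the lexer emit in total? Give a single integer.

pos=0: enter STRING mode
pos=0: emit STR "ok" (now at pos=4)
pos=4: emit LPAREN '('
pos=6: emit SEMI ';'
pos=8: emit ID 'b' (now at pos=9)
pos=9: enter COMMENT mode (saw '/*')
exit COMMENT mode (now at pos=24)
pos=24: enter COMMENT mode (saw '/*')
exit COMMENT mode (now at pos=39)
pos=40: enter COMMENT mode (saw '/*')
exit COMMENT mode (now at pos=47)
pos=47: emit LPAREN '('
pos=48: enter STRING mode
pos=48: emit STR "ok" (now at pos=52)
DONE. 6 tokens: [STR, LPAREN, SEMI, ID, LPAREN, STR]

Answer: 6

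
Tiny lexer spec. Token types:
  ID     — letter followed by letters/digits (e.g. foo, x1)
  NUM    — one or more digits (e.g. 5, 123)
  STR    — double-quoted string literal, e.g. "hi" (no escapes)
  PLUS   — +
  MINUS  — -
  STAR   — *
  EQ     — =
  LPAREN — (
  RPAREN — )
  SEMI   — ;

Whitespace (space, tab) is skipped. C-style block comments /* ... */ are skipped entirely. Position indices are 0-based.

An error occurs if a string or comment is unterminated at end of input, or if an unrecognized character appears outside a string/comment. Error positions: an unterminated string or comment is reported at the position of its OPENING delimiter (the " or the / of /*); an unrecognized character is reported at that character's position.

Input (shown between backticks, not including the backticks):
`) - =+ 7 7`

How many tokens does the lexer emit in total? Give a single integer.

pos=0: emit RPAREN ')'
pos=2: emit MINUS '-'
pos=4: emit EQ '='
pos=5: emit PLUS '+'
pos=7: emit NUM '7' (now at pos=8)
pos=9: emit NUM '7' (now at pos=10)
DONE. 6 tokens: [RPAREN, MINUS, EQ, PLUS, NUM, NUM]

Answer: 6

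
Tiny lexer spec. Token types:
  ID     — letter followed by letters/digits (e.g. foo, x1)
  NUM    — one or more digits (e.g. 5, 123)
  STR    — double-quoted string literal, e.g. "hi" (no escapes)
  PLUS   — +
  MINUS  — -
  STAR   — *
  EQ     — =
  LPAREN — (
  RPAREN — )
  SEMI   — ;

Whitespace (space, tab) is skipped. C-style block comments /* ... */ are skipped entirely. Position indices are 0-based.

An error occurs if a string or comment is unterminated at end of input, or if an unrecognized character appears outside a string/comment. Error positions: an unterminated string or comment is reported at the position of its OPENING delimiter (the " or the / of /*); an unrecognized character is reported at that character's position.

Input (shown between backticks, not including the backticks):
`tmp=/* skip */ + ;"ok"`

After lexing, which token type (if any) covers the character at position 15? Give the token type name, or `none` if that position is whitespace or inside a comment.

Answer: PLUS

Derivation:
pos=0: emit ID 'tmp' (now at pos=3)
pos=3: emit EQ '='
pos=4: enter COMMENT mode (saw '/*')
exit COMMENT mode (now at pos=14)
pos=15: emit PLUS '+'
pos=17: emit SEMI ';'
pos=18: enter STRING mode
pos=18: emit STR "ok" (now at pos=22)
DONE. 5 tokens: [ID, EQ, PLUS, SEMI, STR]
Position 15: char is '+' -> PLUS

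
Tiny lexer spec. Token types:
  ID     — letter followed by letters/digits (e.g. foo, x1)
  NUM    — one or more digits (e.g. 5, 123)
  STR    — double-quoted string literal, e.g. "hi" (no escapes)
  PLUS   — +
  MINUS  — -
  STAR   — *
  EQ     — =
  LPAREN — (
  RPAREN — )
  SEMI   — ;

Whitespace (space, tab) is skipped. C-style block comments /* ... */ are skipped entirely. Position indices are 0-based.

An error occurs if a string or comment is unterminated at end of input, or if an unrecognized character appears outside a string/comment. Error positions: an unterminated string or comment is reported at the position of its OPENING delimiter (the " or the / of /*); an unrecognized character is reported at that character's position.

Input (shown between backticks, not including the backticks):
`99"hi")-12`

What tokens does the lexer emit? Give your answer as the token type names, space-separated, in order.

pos=0: emit NUM '99' (now at pos=2)
pos=2: enter STRING mode
pos=2: emit STR "hi" (now at pos=6)
pos=6: emit RPAREN ')'
pos=7: emit MINUS '-'
pos=8: emit NUM '12' (now at pos=10)
DONE. 5 tokens: [NUM, STR, RPAREN, MINUS, NUM]

Answer: NUM STR RPAREN MINUS NUM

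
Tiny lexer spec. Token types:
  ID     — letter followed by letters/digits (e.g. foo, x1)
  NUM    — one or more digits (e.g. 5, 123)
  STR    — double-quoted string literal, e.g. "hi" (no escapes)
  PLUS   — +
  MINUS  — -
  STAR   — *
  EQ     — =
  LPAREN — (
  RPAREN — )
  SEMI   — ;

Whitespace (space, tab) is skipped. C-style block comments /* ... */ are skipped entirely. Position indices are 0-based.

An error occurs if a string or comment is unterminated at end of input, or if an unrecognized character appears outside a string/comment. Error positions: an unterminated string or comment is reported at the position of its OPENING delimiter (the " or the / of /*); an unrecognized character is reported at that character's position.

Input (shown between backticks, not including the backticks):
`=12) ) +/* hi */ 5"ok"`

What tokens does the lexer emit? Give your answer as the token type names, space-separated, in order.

Answer: EQ NUM RPAREN RPAREN PLUS NUM STR

Derivation:
pos=0: emit EQ '='
pos=1: emit NUM '12' (now at pos=3)
pos=3: emit RPAREN ')'
pos=5: emit RPAREN ')'
pos=7: emit PLUS '+'
pos=8: enter COMMENT mode (saw '/*')
exit COMMENT mode (now at pos=16)
pos=17: emit NUM '5' (now at pos=18)
pos=18: enter STRING mode
pos=18: emit STR "ok" (now at pos=22)
DONE. 7 tokens: [EQ, NUM, RPAREN, RPAREN, PLUS, NUM, STR]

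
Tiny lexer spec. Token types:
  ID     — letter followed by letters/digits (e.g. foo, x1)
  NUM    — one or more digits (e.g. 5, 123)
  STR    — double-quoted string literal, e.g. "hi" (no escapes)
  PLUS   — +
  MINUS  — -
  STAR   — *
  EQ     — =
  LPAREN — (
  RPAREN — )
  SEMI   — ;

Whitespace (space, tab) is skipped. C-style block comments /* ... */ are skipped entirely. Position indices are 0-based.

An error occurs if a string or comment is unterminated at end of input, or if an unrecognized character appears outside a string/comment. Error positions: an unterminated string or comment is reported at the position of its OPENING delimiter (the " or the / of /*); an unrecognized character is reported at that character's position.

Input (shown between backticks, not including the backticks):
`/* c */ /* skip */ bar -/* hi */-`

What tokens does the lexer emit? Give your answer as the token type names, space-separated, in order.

Answer: ID MINUS MINUS

Derivation:
pos=0: enter COMMENT mode (saw '/*')
exit COMMENT mode (now at pos=7)
pos=8: enter COMMENT mode (saw '/*')
exit COMMENT mode (now at pos=18)
pos=19: emit ID 'bar' (now at pos=22)
pos=23: emit MINUS '-'
pos=24: enter COMMENT mode (saw '/*')
exit COMMENT mode (now at pos=32)
pos=32: emit MINUS '-'
DONE. 3 tokens: [ID, MINUS, MINUS]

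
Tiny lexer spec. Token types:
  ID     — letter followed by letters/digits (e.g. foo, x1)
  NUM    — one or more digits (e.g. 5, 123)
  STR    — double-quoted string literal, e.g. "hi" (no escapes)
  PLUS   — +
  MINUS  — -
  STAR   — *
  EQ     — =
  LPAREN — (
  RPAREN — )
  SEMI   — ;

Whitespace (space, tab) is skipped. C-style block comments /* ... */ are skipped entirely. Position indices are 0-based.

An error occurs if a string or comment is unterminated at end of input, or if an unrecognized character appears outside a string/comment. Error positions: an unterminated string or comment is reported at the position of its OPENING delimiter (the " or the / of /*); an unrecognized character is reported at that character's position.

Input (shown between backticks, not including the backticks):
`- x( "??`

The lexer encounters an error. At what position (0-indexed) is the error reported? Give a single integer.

Answer: 5

Derivation:
pos=0: emit MINUS '-'
pos=2: emit ID 'x' (now at pos=3)
pos=3: emit LPAREN '('
pos=5: enter STRING mode
pos=5: ERROR — unterminated string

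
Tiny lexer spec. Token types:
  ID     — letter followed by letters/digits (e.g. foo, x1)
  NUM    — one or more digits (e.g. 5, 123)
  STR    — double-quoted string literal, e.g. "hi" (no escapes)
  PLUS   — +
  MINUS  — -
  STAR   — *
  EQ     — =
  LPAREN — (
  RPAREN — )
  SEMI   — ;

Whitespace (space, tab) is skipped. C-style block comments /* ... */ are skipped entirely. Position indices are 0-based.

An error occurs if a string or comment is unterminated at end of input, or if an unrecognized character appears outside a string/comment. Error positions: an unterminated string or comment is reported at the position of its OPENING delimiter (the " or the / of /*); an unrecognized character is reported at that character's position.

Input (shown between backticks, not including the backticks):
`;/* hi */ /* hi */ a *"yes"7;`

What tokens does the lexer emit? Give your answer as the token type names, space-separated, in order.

Answer: SEMI ID STAR STR NUM SEMI

Derivation:
pos=0: emit SEMI ';'
pos=1: enter COMMENT mode (saw '/*')
exit COMMENT mode (now at pos=9)
pos=10: enter COMMENT mode (saw '/*')
exit COMMENT mode (now at pos=18)
pos=19: emit ID 'a' (now at pos=20)
pos=21: emit STAR '*'
pos=22: enter STRING mode
pos=22: emit STR "yes" (now at pos=27)
pos=27: emit NUM '7' (now at pos=28)
pos=28: emit SEMI ';'
DONE. 6 tokens: [SEMI, ID, STAR, STR, NUM, SEMI]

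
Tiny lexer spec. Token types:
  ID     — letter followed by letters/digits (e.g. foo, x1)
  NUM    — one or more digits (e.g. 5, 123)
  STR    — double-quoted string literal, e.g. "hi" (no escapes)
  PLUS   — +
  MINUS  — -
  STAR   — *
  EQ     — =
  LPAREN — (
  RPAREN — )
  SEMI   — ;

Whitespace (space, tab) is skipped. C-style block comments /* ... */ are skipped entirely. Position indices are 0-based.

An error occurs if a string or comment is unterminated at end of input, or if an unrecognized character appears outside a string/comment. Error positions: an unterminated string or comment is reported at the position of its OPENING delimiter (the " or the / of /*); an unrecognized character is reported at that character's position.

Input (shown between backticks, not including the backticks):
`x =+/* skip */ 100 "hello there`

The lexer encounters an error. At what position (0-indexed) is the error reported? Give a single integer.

Answer: 19

Derivation:
pos=0: emit ID 'x' (now at pos=1)
pos=2: emit EQ '='
pos=3: emit PLUS '+'
pos=4: enter COMMENT mode (saw '/*')
exit COMMENT mode (now at pos=14)
pos=15: emit NUM '100' (now at pos=18)
pos=19: enter STRING mode
pos=19: ERROR — unterminated string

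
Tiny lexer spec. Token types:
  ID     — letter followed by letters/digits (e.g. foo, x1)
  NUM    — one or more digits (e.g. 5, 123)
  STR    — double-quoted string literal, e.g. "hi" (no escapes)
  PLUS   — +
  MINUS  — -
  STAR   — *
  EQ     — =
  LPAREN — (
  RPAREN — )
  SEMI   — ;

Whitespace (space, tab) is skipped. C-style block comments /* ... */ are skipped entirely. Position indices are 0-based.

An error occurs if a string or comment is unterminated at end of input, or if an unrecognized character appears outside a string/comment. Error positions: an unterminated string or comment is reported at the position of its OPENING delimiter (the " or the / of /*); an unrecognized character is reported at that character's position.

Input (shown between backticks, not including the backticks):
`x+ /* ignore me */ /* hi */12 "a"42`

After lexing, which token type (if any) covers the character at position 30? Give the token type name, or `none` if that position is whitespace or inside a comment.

pos=0: emit ID 'x' (now at pos=1)
pos=1: emit PLUS '+'
pos=3: enter COMMENT mode (saw '/*')
exit COMMENT mode (now at pos=18)
pos=19: enter COMMENT mode (saw '/*')
exit COMMENT mode (now at pos=27)
pos=27: emit NUM '12' (now at pos=29)
pos=30: enter STRING mode
pos=30: emit STR "a" (now at pos=33)
pos=33: emit NUM '42' (now at pos=35)
DONE. 5 tokens: [ID, PLUS, NUM, STR, NUM]
Position 30: char is '"' -> STR

Answer: STR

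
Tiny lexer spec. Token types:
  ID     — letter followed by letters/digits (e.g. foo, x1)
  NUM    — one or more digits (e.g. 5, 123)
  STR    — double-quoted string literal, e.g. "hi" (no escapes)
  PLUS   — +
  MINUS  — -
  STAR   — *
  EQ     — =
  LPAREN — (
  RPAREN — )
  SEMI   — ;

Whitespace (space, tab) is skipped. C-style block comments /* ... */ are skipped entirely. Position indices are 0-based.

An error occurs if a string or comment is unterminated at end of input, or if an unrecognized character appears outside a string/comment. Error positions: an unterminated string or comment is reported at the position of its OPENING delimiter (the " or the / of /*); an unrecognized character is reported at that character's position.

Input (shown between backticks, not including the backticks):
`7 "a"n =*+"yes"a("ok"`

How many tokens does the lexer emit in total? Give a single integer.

pos=0: emit NUM '7' (now at pos=1)
pos=2: enter STRING mode
pos=2: emit STR "a" (now at pos=5)
pos=5: emit ID 'n' (now at pos=6)
pos=7: emit EQ '='
pos=8: emit STAR '*'
pos=9: emit PLUS '+'
pos=10: enter STRING mode
pos=10: emit STR "yes" (now at pos=15)
pos=15: emit ID 'a' (now at pos=16)
pos=16: emit LPAREN '('
pos=17: enter STRING mode
pos=17: emit STR "ok" (now at pos=21)
DONE. 10 tokens: [NUM, STR, ID, EQ, STAR, PLUS, STR, ID, LPAREN, STR]

Answer: 10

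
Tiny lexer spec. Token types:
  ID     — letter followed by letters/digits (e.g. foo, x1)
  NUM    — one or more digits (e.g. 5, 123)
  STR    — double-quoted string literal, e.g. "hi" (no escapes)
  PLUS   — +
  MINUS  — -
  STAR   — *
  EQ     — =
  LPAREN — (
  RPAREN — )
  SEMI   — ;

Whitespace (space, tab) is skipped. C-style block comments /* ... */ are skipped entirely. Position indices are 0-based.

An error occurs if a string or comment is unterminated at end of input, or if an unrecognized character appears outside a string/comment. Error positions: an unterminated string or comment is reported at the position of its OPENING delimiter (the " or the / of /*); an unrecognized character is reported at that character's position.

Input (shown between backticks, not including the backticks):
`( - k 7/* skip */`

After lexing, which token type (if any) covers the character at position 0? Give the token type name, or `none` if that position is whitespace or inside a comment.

pos=0: emit LPAREN '('
pos=2: emit MINUS '-'
pos=4: emit ID 'k' (now at pos=5)
pos=6: emit NUM '7' (now at pos=7)
pos=7: enter COMMENT mode (saw '/*')
exit COMMENT mode (now at pos=17)
DONE. 4 tokens: [LPAREN, MINUS, ID, NUM]
Position 0: char is '(' -> LPAREN

Answer: LPAREN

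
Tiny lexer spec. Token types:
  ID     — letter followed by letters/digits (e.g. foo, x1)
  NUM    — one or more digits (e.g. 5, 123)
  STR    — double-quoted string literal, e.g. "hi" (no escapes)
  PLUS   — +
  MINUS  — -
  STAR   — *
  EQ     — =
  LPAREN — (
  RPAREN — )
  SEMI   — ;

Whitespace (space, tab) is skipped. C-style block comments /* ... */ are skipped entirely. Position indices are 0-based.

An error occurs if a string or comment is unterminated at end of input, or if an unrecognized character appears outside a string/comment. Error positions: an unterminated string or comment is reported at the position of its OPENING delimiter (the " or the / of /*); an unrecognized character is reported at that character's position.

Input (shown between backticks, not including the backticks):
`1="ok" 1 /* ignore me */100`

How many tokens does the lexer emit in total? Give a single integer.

Answer: 5

Derivation:
pos=0: emit NUM '1' (now at pos=1)
pos=1: emit EQ '='
pos=2: enter STRING mode
pos=2: emit STR "ok" (now at pos=6)
pos=7: emit NUM '1' (now at pos=8)
pos=9: enter COMMENT mode (saw '/*')
exit COMMENT mode (now at pos=24)
pos=24: emit NUM '100' (now at pos=27)
DONE. 5 tokens: [NUM, EQ, STR, NUM, NUM]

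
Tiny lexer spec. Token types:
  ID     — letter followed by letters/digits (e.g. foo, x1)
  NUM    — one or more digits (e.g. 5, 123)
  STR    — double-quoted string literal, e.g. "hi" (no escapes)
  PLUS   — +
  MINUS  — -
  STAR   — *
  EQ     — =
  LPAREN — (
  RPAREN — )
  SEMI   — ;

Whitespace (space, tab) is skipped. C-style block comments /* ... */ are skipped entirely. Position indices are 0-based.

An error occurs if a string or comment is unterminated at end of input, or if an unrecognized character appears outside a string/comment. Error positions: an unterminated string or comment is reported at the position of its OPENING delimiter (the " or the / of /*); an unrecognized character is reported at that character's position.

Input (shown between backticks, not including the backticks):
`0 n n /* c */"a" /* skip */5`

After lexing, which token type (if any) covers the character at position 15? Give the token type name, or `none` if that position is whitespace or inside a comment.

pos=0: emit NUM '0' (now at pos=1)
pos=2: emit ID 'n' (now at pos=3)
pos=4: emit ID 'n' (now at pos=5)
pos=6: enter COMMENT mode (saw '/*')
exit COMMENT mode (now at pos=13)
pos=13: enter STRING mode
pos=13: emit STR "a" (now at pos=16)
pos=17: enter COMMENT mode (saw '/*')
exit COMMENT mode (now at pos=27)
pos=27: emit NUM '5' (now at pos=28)
DONE. 5 tokens: [NUM, ID, ID, STR, NUM]
Position 15: char is '"' -> STR

Answer: STR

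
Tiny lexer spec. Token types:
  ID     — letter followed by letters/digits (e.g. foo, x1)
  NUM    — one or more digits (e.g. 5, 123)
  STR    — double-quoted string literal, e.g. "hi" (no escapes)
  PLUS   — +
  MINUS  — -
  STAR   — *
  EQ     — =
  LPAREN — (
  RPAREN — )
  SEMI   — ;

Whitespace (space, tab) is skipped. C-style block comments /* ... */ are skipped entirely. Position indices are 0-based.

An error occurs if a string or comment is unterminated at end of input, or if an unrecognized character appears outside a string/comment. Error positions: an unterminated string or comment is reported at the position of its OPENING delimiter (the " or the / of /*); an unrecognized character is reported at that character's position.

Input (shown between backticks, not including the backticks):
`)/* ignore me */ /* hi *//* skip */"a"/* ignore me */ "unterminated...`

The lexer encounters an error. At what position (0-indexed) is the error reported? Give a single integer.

Answer: 54

Derivation:
pos=0: emit RPAREN ')'
pos=1: enter COMMENT mode (saw '/*')
exit COMMENT mode (now at pos=16)
pos=17: enter COMMENT mode (saw '/*')
exit COMMENT mode (now at pos=25)
pos=25: enter COMMENT mode (saw '/*')
exit COMMENT mode (now at pos=35)
pos=35: enter STRING mode
pos=35: emit STR "a" (now at pos=38)
pos=38: enter COMMENT mode (saw '/*')
exit COMMENT mode (now at pos=53)
pos=54: enter STRING mode
pos=54: ERROR — unterminated string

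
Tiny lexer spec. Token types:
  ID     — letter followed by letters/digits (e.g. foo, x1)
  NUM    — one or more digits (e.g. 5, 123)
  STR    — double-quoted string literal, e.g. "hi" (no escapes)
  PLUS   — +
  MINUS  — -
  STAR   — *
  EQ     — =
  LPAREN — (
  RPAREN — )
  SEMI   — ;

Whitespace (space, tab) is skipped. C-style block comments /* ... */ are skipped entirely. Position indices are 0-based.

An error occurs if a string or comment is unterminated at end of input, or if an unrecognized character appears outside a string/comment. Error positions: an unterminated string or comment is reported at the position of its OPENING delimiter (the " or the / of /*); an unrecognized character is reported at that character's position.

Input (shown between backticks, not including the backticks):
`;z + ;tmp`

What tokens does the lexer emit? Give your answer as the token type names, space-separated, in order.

Answer: SEMI ID PLUS SEMI ID

Derivation:
pos=0: emit SEMI ';'
pos=1: emit ID 'z' (now at pos=2)
pos=3: emit PLUS '+'
pos=5: emit SEMI ';'
pos=6: emit ID 'tmp' (now at pos=9)
DONE. 5 tokens: [SEMI, ID, PLUS, SEMI, ID]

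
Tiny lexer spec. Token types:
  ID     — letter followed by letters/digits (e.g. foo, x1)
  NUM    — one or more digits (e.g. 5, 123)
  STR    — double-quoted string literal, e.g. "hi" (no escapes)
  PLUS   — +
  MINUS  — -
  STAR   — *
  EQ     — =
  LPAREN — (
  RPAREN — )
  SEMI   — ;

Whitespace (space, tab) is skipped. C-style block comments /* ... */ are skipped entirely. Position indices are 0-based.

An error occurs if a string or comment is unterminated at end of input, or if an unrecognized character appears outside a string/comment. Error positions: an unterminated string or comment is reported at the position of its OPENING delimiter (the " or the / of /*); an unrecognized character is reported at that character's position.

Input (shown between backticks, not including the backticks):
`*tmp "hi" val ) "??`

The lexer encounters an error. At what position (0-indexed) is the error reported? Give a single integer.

Answer: 16

Derivation:
pos=0: emit STAR '*'
pos=1: emit ID 'tmp' (now at pos=4)
pos=5: enter STRING mode
pos=5: emit STR "hi" (now at pos=9)
pos=10: emit ID 'val' (now at pos=13)
pos=14: emit RPAREN ')'
pos=16: enter STRING mode
pos=16: ERROR — unterminated string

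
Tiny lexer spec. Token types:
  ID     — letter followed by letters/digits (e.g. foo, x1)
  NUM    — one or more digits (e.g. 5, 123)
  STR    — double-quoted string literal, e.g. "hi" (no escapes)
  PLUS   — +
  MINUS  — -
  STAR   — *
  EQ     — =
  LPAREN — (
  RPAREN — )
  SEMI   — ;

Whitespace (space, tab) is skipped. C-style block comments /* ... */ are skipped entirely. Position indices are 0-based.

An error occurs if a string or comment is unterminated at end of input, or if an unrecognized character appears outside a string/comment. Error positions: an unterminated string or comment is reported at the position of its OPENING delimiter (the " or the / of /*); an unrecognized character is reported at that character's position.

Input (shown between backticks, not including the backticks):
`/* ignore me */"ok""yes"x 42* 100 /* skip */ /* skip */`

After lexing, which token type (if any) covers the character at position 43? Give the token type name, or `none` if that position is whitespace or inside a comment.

pos=0: enter COMMENT mode (saw '/*')
exit COMMENT mode (now at pos=15)
pos=15: enter STRING mode
pos=15: emit STR "ok" (now at pos=19)
pos=19: enter STRING mode
pos=19: emit STR "yes" (now at pos=24)
pos=24: emit ID 'x' (now at pos=25)
pos=26: emit NUM '42' (now at pos=28)
pos=28: emit STAR '*'
pos=30: emit NUM '100' (now at pos=33)
pos=34: enter COMMENT mode (saw '/*')
exit COMMENT mode (now at pos=44)
pos=45: enter COMMENT mode (saw '/*')
exit COMMENT mode (now at pos=55)
DONE. 6 tokens: [STR, STR, ID, NUM, STAR, NUM]
Position 43: char is '/' -> none

Answer: none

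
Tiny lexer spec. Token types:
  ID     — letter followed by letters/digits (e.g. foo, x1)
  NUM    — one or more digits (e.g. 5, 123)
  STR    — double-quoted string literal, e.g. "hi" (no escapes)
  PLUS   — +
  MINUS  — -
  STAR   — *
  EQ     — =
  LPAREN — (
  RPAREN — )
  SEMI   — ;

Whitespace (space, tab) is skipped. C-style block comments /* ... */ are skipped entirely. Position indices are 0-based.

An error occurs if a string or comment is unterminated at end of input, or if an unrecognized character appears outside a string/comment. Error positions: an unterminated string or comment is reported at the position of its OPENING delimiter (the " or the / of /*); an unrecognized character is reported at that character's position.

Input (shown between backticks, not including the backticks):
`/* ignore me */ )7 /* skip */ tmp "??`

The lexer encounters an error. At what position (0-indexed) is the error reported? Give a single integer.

Answer: 34

Derivation:
pos=0: enter COMMENT mode (saw '/*')
exit COMMENT mode (now at pos=15)
pos=16: emit RPAREN ')'
pos=17: emit NUM '7' (now at pos=18)
pos=19: enter COMMENT mode (saw '/*')
exit COMMENT mode (now at pos=29)
pos=30: emit ID 'tmp' (now at pos=33)
pos=34: enter STRING mode
pos=34: ERROR — unterminated string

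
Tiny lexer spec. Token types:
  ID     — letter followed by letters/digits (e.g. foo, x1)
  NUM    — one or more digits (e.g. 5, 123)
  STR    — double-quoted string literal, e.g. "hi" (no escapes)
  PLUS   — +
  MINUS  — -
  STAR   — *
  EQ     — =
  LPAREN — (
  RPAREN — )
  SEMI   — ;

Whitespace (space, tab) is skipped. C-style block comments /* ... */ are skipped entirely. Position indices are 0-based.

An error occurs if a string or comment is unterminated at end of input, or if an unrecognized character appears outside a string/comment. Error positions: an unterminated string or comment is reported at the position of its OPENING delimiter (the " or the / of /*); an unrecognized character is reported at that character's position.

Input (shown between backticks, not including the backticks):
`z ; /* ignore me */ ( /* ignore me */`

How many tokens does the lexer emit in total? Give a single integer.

pos=0: emit ID 'z' (now at pos=1)
pos=2: emit SEMI ';'
pos=4: enter COMMENT mode (saw '/*')
exit COMMENT mode (now at pos=19)
pos=20: emit LPAREN '('
pos=22: enter COMMENT mode (saw '/*')
exit COMMENT mode (now at pos=37)
DONE. 3 tokens: [ID, SEMI, LPAREN]

Answer: 3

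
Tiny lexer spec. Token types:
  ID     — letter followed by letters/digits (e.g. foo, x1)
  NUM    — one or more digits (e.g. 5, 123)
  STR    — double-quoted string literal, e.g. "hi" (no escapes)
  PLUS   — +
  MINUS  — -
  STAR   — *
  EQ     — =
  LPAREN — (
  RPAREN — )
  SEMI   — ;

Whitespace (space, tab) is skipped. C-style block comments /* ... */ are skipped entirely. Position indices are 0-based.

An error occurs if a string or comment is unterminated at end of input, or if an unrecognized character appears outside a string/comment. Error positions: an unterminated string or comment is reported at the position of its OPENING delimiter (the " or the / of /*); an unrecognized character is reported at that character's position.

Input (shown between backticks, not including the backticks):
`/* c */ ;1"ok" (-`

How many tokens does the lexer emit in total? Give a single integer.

pos=0: enter COMMENT mode (saw '/*')
exit COMMENT mode (now at pos=7)
pos=8: emit SEMI ';'
pos=9: emit NUM '1' (now at pos=10)
pos=10: enter STRING mode
pos=10: emit STR "ok" (now at pos=14)
pos=15: emit LPAREN '('
pos=16: emit MINUS '-'
DONE. 5 tokens: [SEMI, NUM, STR, LPAREN, MINUS]

Answer: 5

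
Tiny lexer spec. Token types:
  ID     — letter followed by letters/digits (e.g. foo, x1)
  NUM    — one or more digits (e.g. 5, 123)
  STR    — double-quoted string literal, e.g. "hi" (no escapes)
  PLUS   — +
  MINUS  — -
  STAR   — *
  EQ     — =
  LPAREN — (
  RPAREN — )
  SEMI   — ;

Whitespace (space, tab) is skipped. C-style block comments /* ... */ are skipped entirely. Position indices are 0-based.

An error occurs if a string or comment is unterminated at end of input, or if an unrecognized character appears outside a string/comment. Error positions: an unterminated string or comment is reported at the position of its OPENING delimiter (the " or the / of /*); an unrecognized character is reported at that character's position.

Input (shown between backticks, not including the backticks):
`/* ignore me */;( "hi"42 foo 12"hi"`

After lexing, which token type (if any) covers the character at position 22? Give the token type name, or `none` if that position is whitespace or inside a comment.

pos=0: enter COMMENT mode (saw '/*')
exit COMMENT mode (now at pos=15)
pos=15: emit SEMI ';'
pos=16: emit LPAREN '('
pos=18: enter STRING mode
pos=18: emit STR "hi" (now at pos=22)
pos=22: emit NUM '42' (now at pos=24)
pos=25: emit ID 'foo' (now at pos=28)
pos=29: emit NUM '12' (now at pos=31)
pos=31: enter STRING mode
pos=31: emit STR "hi" (now at pos=35)
DONE. 7 tokens: [SEMI, LPAREN, STR, NUM, ID, NUM, STR]
Position 22: char is '4' -> NUM

Answer: NUM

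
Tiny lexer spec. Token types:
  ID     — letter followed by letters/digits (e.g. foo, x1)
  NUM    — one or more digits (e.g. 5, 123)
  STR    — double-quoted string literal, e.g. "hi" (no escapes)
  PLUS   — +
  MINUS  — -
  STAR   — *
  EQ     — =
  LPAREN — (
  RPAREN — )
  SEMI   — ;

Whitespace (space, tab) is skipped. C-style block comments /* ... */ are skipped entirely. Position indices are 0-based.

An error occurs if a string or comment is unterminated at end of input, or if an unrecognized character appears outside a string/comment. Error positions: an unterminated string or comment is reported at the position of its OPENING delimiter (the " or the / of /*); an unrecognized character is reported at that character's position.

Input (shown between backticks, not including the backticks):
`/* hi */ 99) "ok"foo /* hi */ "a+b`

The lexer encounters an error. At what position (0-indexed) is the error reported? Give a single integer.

pos=0: enter COMMENT mode (saw '/*')
exit COMMENT mode (now at pos=8)
pos=9: emit NUM '99' (now at pos=11)
pos=11: emit RPAREN ')'
pos=13: enter STRING mode
pos=13: emit STR "ok" (now at pos=17)
pos=17: emit ID 'foo' (now at pos=20)
pos=21: enter COMMENT mode (saw '/*')
exit COMMENT mode (now at pos=29)
pos=30: enter STRING mode
pos=30: ERROR — unterminated string

Answer: 30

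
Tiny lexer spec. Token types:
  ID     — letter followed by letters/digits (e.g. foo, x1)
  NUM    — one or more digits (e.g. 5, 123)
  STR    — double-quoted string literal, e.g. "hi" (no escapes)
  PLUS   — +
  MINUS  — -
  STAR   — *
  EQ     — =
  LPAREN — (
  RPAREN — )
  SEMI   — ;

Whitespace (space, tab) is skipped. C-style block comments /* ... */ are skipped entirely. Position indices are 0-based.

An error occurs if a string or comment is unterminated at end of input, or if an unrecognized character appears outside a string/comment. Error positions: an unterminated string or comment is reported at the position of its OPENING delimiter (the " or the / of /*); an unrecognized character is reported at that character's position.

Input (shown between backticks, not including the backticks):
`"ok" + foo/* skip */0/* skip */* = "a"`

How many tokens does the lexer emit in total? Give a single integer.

pos=0: enter STRING mode
pos=0: emit STR "ok" (now at pos=4)
pos=5: emit PLUS '+'
pos=7: emit ID 'foo' (now at pos=10)
pos=10: enter COMMENT mode (saw '/*')
exit COMMENT mode (now at pos=20)
pos=20: emit NUM '0' (now at pos=21)
pos=21: enter COMMENT mode (saw '/*')
exit COMMENT mode (now at pos=31)
pos=31: emit STAR '*'
pos=33: emit EQ '='
pos=35: enter STRING mode
pos=35: emit STR "a" (now at pos=38)
DONE. 7 tokens: [STR, PLUS, ID, NUM, STAR, EQ, STR]

Answer: 7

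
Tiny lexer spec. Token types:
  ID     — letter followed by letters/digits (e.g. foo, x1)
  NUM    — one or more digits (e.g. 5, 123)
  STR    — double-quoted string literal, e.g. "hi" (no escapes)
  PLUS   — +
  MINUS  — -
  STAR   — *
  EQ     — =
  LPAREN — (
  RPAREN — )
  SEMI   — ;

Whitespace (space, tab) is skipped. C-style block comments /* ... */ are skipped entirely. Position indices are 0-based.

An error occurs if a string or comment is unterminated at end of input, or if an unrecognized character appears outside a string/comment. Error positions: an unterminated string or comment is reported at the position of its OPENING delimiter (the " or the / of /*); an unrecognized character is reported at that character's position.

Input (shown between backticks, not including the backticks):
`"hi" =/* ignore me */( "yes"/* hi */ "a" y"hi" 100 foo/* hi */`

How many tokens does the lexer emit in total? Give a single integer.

pos=0: enter STRING mode
pos=0: emit STR "hi" (now at pos=4)
pos=5: emit EQ '='
pos=6: enter COMMENT mode (saw '/*')
exit COMMENT mode (now at pos=21)
pos=21: emit LPAREN '('
pos=23: enter STRING mode
pos=23: emit STR "yes" (now at pos=28)
pos=28: enter COMMENT mode (saw '/*')
exit COMMENT mode (now at pos=36)
pos=37: enter STRING mode
pos=37: emit STR "a" (now at pos=40)
pos=41: emit ID 'y' (now at pos=42)
pos=42: enter STRING mode
pos=42: emit STR "hi" (now at pos=46)
pos=47: emit NUM '100' (now at pos=50)
pos=51: emit ID 'foo' (now at pos=54)
pos=54: enter COMMENT mode (saw '/*')
exit COMMENT mode (now at pos=62)
DONE. 9 tokens: [STR, EQ, LPAREN, STR, STR, ID, STR, NUM, ID]

Answer: 9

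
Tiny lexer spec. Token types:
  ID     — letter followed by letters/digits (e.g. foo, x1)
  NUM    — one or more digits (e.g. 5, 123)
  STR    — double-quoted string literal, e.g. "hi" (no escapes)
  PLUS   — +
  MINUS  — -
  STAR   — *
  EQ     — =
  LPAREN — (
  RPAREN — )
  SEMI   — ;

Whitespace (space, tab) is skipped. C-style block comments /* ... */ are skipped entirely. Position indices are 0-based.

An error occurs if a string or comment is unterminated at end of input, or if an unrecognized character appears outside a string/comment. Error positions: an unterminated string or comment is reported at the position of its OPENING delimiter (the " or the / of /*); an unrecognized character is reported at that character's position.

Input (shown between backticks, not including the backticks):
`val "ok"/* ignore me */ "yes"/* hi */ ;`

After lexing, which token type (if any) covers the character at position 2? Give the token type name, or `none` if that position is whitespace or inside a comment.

pos=0: emit ID 'val' (now at pos=3)
pos=4: enter STRING mode
pos=4: emit STR "ok" (now at pos=8)
pos=8: enter COMMENT mode (saw '/*')
exit COMMENT mode (now at pos=23)
pos=24: enter STRING mode
pos=24: emit STR "yes" (now at pos=29)
pos=29: enter COMMENT mode (saw '/*')
exit COMMENT mode (now at pos=37)
pos=38: emit SEMI ';'
DONE. 4 tokens: [ID, STR, STR, SEMI]
Position 2: char is 'l' -> ID

Answer: ID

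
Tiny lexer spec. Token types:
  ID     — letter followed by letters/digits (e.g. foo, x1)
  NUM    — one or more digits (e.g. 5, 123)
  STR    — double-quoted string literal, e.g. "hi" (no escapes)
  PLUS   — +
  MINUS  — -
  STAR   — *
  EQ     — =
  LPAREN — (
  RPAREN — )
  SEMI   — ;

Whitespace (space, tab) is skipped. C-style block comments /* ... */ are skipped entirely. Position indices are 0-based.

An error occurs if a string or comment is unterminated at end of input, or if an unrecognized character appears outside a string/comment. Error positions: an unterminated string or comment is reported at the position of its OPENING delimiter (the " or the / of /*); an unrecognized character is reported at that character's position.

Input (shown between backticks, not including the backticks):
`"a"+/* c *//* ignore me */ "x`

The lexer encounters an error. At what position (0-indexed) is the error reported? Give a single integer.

Answer: 27

Derivation:
pos=0: enter STRING mode
pos=0: emit STR "a" (now at pos=3)
pos=3: emit PLUS '+'
pos=4: enter COMMENT mode (saw '/*')
exit COMMENT mode (now at pos=11)
pos=11: enter COMMENT mode (saw '/*')
exit COMMENT mode (now at pos=26)
pos=27: enter STRING mode
pos=27: ERROR — unterminated string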